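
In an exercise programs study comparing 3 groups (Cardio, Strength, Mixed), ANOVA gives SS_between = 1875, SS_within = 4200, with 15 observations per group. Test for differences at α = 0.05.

df_between = 2, df_within = 42. F = MS_between/MS_within = 937.5/100.0 = 9.375. F_crit ≈ 3.22. Reject H₀. At least one mean differs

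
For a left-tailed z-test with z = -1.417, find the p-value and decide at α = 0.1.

p = P(Z < -1.417) = Φ(-1.417) ≈ 0.0782. Since p < 0.1, reject H₀ (significant) at α = 0.1.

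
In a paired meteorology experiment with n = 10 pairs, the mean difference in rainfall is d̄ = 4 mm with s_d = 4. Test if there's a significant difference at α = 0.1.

t = d̄/(s_d/√n) = 4/(4/√10) = 3.162. df = 9, critical t = ±1.833. Reject H₀.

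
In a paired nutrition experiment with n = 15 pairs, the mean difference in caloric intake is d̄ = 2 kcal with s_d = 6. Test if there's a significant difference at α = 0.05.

t = d̄/(s_d/√n) = 2/(6/√15) = 1.291. df = 14, critical t = ±2.145. Fail to reject H₀.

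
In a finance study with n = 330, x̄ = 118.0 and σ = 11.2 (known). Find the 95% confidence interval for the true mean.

CI = x̄ ± z*(σ/√n) = 118.0 ± 1.96(11.2/√330) = 118.0 ± 1.21 = (116.79, 119.21)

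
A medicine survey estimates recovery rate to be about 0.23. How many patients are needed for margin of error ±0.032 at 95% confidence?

n = z²p(1-p)/E² = 1.96²×0.23×0.77/0.032² = 664.4 → n = 665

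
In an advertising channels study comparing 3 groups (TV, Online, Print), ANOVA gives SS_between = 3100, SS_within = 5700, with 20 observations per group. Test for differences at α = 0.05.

df_between = 2, df_within = 57. F = MS_between/MS_within = 1550.0/100.0 = 15.5. F_crit ≈ 3.159. Reject H₀. At least one mean differs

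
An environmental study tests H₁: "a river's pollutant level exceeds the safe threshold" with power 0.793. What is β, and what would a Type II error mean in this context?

β = 1 - power = 1 - 0.793 = 0.207. A Type II error is failing to reject H₀ when H₀ is false (false negative) — here, failing to conclude that a river's pollutant level exceeds the safe threshold when in fact it is true. Consequence: allowing unsafe pollution to continue.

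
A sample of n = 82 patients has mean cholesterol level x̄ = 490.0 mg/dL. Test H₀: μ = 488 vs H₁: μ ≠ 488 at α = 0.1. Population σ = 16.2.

z = (x̄ - μ₀)/(σ/√n) = (490.0 - 488)/(16.2/√82) = 1.118. Critical value: ±1.645. Since |1.118| ≤ 1.645, Fail to reject H₀.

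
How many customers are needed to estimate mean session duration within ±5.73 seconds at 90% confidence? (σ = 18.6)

n = (z*σ/E)² = (1.645×18.6/5.73)² = 28.5 → n = 29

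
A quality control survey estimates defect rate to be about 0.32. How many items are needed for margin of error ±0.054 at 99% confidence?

n = z²p(1-p)/E² = 2.576²×0.32×0.68/0.054² = 495.2 → n = 496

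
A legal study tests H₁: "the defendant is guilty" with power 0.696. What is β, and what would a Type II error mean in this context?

β = 1 - power = 1 - 0.696 = 0.304. A Type II error is failing to reject H₀ when H₀ is false (false negative) — here, failing to conclude that the defendant is guilty when in fact it is true. Consequence: acquitting a guilty person.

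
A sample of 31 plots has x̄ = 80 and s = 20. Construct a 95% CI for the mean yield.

CI = x̄ ± t*(s/√n) = 80 ± 2.042(20/√31) = (72.66, 87.34)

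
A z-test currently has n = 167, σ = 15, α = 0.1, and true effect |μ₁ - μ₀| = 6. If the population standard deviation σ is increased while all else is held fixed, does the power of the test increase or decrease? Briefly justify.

Power decreases: a larger σ inflates the standard error σ/√n, pulling the sampling distribution under H₁ back toward the critical value.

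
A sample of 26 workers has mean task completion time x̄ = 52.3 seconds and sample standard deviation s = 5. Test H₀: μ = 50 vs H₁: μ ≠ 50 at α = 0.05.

t = (x̄ - μ₀)/(s/√n) = (52.3 - 50)/(5/√26) = 2.346. df = 25, critical t = ±2.06. Reject H₀.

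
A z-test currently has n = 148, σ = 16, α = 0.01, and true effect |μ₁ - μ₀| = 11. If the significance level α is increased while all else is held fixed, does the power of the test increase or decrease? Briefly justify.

Power increases: a larger α lowers the critical value, so more of the H₁ sampling distribution falls in the rejection region.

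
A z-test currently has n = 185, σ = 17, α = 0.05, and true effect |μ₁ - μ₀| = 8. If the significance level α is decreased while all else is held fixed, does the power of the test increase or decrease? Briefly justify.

Power decreases: a smaller α raises the critical value, so less of the H₁ sampling distribution falls in the rejection region.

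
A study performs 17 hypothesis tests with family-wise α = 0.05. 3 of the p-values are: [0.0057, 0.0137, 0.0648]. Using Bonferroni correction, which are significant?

Bonferroni α = 0.05/17 = 0.00294. None of the given p-values are significant.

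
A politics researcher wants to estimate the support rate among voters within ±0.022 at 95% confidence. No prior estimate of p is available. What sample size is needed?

Conservative approach: use p = 0.5 (maximizes p(1-p) = 0.25). n = z²(0.25)/E² = 1.96²×0.25/0.022² = 1984.3 → n = 1985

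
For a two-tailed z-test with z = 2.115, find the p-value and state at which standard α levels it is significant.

p = 2·P(Z > |2.115|) = 2·(1 - Φ(2.115)) ≈ 0.0344. Significant at α = 0.1; Significant at α = 0.05.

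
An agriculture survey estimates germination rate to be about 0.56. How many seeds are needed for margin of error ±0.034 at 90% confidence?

n = z²p(1-p)/E² = 1.645²×0.56×0.44/0.034² = 576.8 → n = 577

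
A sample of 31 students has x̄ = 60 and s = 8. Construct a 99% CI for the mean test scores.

CI = x̄ ± t*(s/√n) = 60 ± 2.75(8/√31) = (56.05, 63.95)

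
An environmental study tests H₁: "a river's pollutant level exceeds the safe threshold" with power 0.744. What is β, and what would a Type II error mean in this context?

β = 1 - power = 1 - 0.744 = 0.256. A Type II error is failing to reject H₀ when H₀ is false (false negative) — here, failing to conclude that a river's pollutant level exceeds the safe threshold when in fact it is true. Consequence: allowing unsafe pollution to continue.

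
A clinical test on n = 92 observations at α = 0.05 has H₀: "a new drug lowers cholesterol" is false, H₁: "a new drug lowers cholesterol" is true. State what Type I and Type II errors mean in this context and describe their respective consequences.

Type I (false positive): concluding that a new drug lowers cholesterol when it is not — approving an ineffective drug — patients take a useless medication and may skip effective alternatives. Type II (false negative): failing to conclude that a new drug lowers cholesterol when it is — shelving an effective drug — patients miss out on a treatment that would have helped. Which is costlier depends on domain priorities and is a judgement call rather than a statistical fact.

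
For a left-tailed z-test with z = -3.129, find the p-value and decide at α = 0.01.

p = P(Z < -3.129) = Φ(-3.129) ≈ 0.0009. Since p < 0.01, reject H₀ (significant) at α = 0.01.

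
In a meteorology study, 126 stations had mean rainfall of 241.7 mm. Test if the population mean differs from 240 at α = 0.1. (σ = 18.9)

z = (x̄ - μ₀)/(σ/√n) = (241.7 - 240)/(18.9/√126) = 1.01. Critical value: ±1.645. Since |1.01| ≤ 1.645, Fail to reject H₀.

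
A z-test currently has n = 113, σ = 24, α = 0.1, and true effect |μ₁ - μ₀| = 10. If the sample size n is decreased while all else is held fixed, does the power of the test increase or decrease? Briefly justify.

Power decreases: a smaller n inflates the standard error σ/√n, pulling the sampling distribution under H₁ back toward the critical value.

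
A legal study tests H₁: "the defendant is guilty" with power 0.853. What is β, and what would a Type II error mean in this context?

β = 1 - power = 1 - 0.853 = 0.147. A Type II error is failing to reject H₀ when H₀ is false (false negative) — here, failing to conclude that the defendant is guilty when in fact it is true. Consequence: acquitting a guilty person.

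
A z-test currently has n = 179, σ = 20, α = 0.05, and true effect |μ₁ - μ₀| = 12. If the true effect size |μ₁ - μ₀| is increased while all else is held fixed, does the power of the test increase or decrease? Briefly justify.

Power increases: a larger true effect increases the non-centrality λ = |μ₁ - μ₀|/(σ/√n).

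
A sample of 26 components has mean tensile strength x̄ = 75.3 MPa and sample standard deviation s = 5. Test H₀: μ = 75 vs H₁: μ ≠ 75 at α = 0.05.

t = (x̄ - μ₀)/(s/√n) = (75.3 - 75)/(5/√26) = 0.306. df = 25, critical t = ±2.06. Fail to reject H₀.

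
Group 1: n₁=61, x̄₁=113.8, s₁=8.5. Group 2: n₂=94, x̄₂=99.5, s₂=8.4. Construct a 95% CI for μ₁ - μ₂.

Difference = 14.3. SE = √(8.5²/61 + 8.4²/94) = 1.391. CI = (11.57, 17.03)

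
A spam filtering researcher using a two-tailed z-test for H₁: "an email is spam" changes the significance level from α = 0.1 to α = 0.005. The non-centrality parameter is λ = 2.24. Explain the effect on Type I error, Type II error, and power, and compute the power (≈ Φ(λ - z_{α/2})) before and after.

Decreasing α from 0.1 to 0.005:
• Type I error rate decreases (α is the Type I rate by definition).
• Critical value moves from z_{α/2} = 1.645 to 2.807, so power = Φ(λ - z_{α/2}) goes from Φ(2.24 - 1.645) = 0.724 to Φ(2.24 - 2.807) = 0.285.
• Type II error rate β = 1 - power therefore increases (0.276 → 0.715).
Appropriate when false positives are costly — here, a legitimate email is sent to the spam folder and the user misses it.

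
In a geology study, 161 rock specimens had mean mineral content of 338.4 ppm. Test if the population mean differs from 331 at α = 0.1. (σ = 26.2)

z = (x̄ - μ₀)/(σ/√n) = (338.4 - 331)/(26.2/√161) = 3.584. Critical value: ±1.645. Since |3.584| > 1.645, Reject H₀.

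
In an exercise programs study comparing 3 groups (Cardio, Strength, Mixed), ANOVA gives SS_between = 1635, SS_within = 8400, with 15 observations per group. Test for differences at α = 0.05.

df_between = 2, df_within = 42. F = MS_between/MS_within = 817.5/200.0 = 4.088. F_crit ≈ 3.22. Reject H₀. At least one mean differs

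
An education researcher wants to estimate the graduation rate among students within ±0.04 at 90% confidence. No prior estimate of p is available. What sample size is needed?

Conservative approach: use p = 0.5 (maximizes p(1-p) = 0.25). n = z²(0.25)/E² = 1.645²×0.25/0.04² = 422.8 → n = 423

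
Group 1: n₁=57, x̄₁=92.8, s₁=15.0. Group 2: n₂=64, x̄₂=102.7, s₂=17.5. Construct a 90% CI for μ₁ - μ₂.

Difference = -9.9. SE = √(15.0²/57 + 17.5²/64) = 2.955. CI = (-14.76, -5.04)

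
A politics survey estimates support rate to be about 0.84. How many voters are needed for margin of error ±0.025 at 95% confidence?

n = z²p(1-p)/E² = 1.96²×0.84×0.16/0.025² = 826.1 → n = 827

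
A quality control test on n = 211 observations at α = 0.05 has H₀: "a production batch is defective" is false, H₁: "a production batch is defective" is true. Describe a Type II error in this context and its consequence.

Type II error: failing to reject H₀ when it is false — concluding that a production batch is defective is not supported when in fact it is. Consequence: shipping a defective batch — faulty products reach customers.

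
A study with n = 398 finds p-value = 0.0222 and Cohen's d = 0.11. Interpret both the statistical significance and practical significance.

Statistically significant (p = 0.0222 < 0.05). Cohen's d = 0.11 indicates a very small effect size. Both statistical and practical significance should be considered.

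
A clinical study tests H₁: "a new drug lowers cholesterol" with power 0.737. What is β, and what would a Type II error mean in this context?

β = 1 - power = 1 - 0.737 = 0.263. A Type II error is failing to reject H₀ when H₀ is false (false negative) — here, failing to conclude that a new drug lowers cholesterol when in fact it is true. Consequence: shelving an effective drug — patients miss out on a treatment that would have helped.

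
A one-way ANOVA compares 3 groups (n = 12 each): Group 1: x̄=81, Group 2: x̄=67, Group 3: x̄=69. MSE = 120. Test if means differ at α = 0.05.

Grand mean = 72.33. SS_between = 1376.0, MS_between = 688.0. F = 5.733, F_crit ≈ 3.285. Reject H₀.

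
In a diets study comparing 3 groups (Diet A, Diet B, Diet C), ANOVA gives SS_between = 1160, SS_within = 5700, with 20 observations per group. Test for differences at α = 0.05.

df_between = 2, df_within = 57. F = MS_between/MS_within = 580.0/100.0 = 5.8. F_crit ≈ 3.159. Reject H₀. At least one mean differs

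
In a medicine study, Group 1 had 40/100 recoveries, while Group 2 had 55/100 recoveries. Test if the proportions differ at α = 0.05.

p̂₁ = 0.4, p̂₂ = 0.55, pooled p̂ = 0.475. z = -2.124. Critical: ±1.96. Reject H₀.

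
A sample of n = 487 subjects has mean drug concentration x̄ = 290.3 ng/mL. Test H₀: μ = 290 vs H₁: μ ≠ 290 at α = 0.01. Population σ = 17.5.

z = (x̄ - μ₀)/(σ/√n) = (290.3 - 290)/(17.5/√487) = 0.378. Critical value: ±2.576. Since |0.378| ≤ 2.576, Fail to reject H₀.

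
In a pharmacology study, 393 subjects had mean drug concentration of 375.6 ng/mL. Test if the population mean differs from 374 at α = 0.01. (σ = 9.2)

z = (x̄ - μ₀)/(σ/√n) = (375.6 - 374)/(9.2/√393) = 3.448. Critical value: ±2.576. Since |3.448| > 2.576, Reject H₀.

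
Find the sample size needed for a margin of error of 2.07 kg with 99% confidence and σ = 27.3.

n = (z*σ/E)² = (2.576×27.3/2.07)² = 1154.2 → n = 1155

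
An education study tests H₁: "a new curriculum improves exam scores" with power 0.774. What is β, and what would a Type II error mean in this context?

β = 1 - power = 1 - 0.774 = 0.226. A Type II error is failing to reject H₀ when H₀ is false (false negative) — here, failing to conclude that a new curriculum improves exam scores when in fact it is true. Consequence: keeping the old curriculum when the new one would have helped students.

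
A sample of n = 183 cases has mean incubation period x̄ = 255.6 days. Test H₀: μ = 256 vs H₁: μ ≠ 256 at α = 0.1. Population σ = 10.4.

z = (x̄ - μ₀)/(σ/√n) = (255.6 - 256)/(10.4/√183) = -0.52. Critical value: ±1.645. Since |-0.52| ≤ 1.645, Fail to reject H₀.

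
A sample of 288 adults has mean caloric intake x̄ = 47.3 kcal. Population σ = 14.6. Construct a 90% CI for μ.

CI = x̄ ± z*(σ/√n) = 47.3 ± 1.645(14.6/√288) = 47.3 ± 1.42 = (45.88, 48.72)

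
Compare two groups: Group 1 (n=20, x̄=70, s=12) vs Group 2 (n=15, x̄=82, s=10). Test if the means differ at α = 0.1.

Pooled sp = 11.2. t = -3.138, df = 33. Critical t = ±1.692. Reject H₀.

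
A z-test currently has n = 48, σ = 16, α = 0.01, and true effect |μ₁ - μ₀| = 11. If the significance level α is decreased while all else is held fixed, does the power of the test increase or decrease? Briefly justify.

Power decreases: a smaller α raises the critical value, so less of the H₁ sampling distribution falls in the rejection region.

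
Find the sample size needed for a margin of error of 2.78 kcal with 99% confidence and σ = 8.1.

n = (z*σ/E)² = (2.576×8.1/2.78)² = 56.3 → n = 57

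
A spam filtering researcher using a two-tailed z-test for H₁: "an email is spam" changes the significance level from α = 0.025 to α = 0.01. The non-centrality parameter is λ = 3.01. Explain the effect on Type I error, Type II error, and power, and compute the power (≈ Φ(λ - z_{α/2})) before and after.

Decreasing α from 0.025 to 0.01:
• Type I error rate decreases (α is the Type I rate by definition).
• Critical value moves from z_{α/2} = 2.241 to 2.576, so power = Φ(λ - z_{α/2}) goes from Φ(3.01 - 2.241) = 0.779 to Φ(3.01 - 2.576) = 0.668.
• Type II error rate β = 1 - power therefore increases (0.221 → 0.332).
Appropriate when false positives are costly — here, a legitimate email is sent to the spam folder and the user misses it.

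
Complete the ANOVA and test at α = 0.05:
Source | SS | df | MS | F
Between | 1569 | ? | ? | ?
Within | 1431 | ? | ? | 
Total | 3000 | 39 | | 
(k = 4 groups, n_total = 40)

df_between = 3, df_within = 36. MS_between = 523.0, MS_within = 39.75. F = 13.157, F_crit ≈ 2.866. Reject H₀.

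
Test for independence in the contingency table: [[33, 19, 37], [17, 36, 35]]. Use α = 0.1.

χ² = 10.425. df = 2, critical = 4.605. Reject H₀. Variables are dependent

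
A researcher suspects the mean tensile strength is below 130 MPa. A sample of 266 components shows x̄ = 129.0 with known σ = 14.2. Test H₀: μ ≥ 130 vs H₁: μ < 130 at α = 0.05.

z = -1.149. Critical value: -1.645. Fail to reject H₀.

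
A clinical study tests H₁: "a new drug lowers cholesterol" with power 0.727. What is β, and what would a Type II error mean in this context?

β = 1 - power = 1 - 0.727 = 0.273. A Type II error is failing to reject H₀ when H₀ is false (false negative) — here, failing to conclude that a new drug lowers cholesterol when in fact it is true. Consequence: shelving an effective drug — patients miss out on a treatment that would have helped.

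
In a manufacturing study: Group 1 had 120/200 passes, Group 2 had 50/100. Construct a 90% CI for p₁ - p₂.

p̂₁ = 0.6, p̂₂ = 0.5. Difference = 0.1. CI = (-0.0, 0.2)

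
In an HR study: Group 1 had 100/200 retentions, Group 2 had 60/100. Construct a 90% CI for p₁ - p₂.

p̂₁ = 0.5, p̂₂ = 0.6. Difference = -0.1. CI = (-0.199, -0.001)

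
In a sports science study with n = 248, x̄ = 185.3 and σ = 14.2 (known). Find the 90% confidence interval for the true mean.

CI = x̄ ± z*(σ/√n) = 185.3 ± 1.645(14.2/√248) = 185.3 ± 1.48 = (183.82, 186.78)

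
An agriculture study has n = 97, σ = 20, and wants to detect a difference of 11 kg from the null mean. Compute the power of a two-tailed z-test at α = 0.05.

SE = σ/√n = 20/√97 = 2.031. Non-centrality λ = d/SE = 11/2.031 = 5.417. Power ≈ Φ(λ - z_{α/2}) = Φ(5.417 - 1.96) = Φ(3.457) = 1.0.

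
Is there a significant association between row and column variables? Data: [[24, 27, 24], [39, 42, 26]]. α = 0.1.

χ² = 1.327. df = 2, critical = 4.605. Fail to reject H₀. No evidence of dependence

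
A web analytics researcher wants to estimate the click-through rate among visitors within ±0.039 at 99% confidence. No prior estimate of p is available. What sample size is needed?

Conservative approach: use p = 0.5 (maximizes p(1-p) = 0.25). n = z²(0.25)/E² = 2.576²×0.25/0.039² = 1090.7 → n = 1091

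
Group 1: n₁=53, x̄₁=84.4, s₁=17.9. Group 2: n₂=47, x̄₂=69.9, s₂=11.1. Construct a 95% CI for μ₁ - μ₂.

Difference = 14.5. SE = √(17.9²/53 + 11.1²/47) = 2.944. CI = (8.73, 20.27)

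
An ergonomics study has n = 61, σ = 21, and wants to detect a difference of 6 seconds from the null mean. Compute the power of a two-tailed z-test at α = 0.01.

SE = σ/√n = 21/√61 = 2.689. Non-centrality λ = d/SE = 6/2.689 = 2.231. Power ≈ Φ(λ - z_{α/2}) = Φ(2.231 - 2.576) = Φ(-0.345) = 0.365.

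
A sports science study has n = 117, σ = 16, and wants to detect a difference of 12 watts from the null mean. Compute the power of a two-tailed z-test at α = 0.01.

SE = σ/√n = 16/√117 = 1.479. Non-centrality λ = d/SE = 12/1.479 = 8.112. Power ≈ Φ(λ - z_{α/2}) = Φ(8.112 - 2.576) = Φ(5.536) = 1.0.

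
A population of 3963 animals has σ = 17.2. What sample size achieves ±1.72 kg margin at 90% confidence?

Without FPC: n₀ = (1.645×17.2/1.72)² = 270.602. With FPC: n = n₀N/(n₀+N-1) = 253.4 → n = 254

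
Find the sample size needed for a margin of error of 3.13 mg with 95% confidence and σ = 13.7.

n = (z*σ/E)² = (1.96×13.7/3.13)² = 73.6 → n = 74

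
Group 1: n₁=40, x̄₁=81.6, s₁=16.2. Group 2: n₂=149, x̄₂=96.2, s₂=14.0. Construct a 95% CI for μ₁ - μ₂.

Difference = -14.6. SE = √(16.2²/40 + 14.0²/149) = 2.806. CI = (-20.1, -9.1)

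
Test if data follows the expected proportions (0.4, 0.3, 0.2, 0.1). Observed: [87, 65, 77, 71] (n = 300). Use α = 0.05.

Expected: [120.0, 90.0, 60.0, 30.0]. χ² = 76.869. df = 3, critical = 7.815. Reject H₀.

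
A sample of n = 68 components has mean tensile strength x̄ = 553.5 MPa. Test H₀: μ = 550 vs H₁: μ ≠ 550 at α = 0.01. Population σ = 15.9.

z = (x̄ - μ₀)/(σ/√n) = (553.5 - 550)/(15.9/√68) = 1.815. Critical value: ±2.576. Since |1.815| ≤ 2.576, Fail to reject H₀.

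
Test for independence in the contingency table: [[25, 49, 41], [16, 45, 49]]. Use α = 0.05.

χ² = 2.747. df = 2, critical = 5.991. Fail to reject H₀. No evidence of dependence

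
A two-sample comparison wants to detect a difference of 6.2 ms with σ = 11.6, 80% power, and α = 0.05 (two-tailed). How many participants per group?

n per group = 2(z_α/2 + z_β)²σ²/d² = 2×(1.96 + 0.84)²×11.6²/6.2² = 54.9 → n = 55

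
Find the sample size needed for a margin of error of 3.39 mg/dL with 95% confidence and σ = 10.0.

n = (z*σ/E)² = (1.96×10.0/3.39)² = 33.4 → n = 34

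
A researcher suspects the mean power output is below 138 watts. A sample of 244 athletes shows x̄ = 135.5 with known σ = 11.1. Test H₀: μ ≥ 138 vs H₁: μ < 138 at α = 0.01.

z = -3.518. Critical value: -2.33. Reject H₀.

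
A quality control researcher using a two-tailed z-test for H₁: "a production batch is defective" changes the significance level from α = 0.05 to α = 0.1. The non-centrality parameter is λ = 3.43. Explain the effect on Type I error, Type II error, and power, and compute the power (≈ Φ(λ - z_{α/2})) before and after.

Increasing α from 0.05 to 0.1:
• Type I error rate increases (α is the Type I rate by definition).
• Critical value moves from z_{α/2} = 1.96 to 1.645, so power = Φ(λ - z_{α/2}) goes from Φ(3.43 - 1.96) = 0.929 to Φ(3.43 - 1.645) = 0.963.
• Type II error rate β = 1 - power therefore decreases (0.071 → 0.037).
Appropriate when false negatives are costly — here, shipping a defective batch — faulty products reach customers.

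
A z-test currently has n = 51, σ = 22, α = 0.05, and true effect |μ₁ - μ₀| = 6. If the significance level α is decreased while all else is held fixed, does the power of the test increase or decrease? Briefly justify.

Power decreases: a smaller α raises the critical value, so less of the H₁ sampling distribution falls in the rejection region.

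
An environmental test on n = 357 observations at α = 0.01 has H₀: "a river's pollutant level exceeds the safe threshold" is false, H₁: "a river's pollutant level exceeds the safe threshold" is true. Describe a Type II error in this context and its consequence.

Type II error: failing to reject H₀ when it is false — concluding that a river's pollutant level exceeds the safe threshold is not supported when in fact it is. Consequence: allowing unsafe pollution to continue.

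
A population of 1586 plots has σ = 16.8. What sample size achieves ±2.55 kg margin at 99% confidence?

Without FPC: n₀ = (2.576×16.8/2.55)² = 288.025. With FPC: n = n₀N/(n₀+N-1) = 243.9 → n = 244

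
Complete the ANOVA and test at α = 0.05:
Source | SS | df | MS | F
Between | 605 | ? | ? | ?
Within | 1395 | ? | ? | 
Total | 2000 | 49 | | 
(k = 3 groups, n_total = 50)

df_between = 2, df_within = 47. MS_between = 302.5, MS_within = 29.68. F = 10.192, F_crit ≈ 3.195. Reject H₀.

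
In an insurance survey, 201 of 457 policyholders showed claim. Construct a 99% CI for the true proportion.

p̂ = 0.44. CI = p̂ ± z*√(p̂(1-p̂)/n) = (0.38, 0.5)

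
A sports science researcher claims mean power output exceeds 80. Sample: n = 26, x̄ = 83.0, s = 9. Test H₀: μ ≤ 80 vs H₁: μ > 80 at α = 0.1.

t = (83.0 - 80)/(9/√26) = 1.7, df = 25. Critical t = 1.316. Reject H₀.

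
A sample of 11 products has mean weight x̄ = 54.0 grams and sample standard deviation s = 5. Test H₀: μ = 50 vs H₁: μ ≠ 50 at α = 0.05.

t = (x̄ - μ₀)/(s/√n) = (54.0 - 50)/(5/√11) = 2.653. df = 10, critical t = ±2.228. Reject H₀.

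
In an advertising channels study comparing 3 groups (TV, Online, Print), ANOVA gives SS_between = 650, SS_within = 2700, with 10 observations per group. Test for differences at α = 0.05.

df_between = 2, df_within = 27. F = MS_between/MS_within = 325.0/100.0 = 3.25. F_crit ≈ 3.354. Fail to reject H₀.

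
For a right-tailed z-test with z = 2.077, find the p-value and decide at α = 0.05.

p = P(Z > 2.077) = 1 - Φ(2.077) ≈ 0.0189. Since p < 0.05, reject H₀ (significant) at α = 0.05.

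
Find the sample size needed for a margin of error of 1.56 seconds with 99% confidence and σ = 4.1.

n = (z*σ/E)² = (2.576×4.1/1.56)² = 45.8 → n = 46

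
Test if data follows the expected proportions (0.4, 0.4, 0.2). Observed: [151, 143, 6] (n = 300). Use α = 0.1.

Expected: [120.0, 120.0, 60.0]. χ² = 61.017. df = 2, critical = 4.605. Reject H₀.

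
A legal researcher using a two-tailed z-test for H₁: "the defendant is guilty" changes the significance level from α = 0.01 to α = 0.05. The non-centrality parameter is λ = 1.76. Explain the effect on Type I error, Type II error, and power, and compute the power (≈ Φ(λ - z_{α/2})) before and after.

Increasing α from 0.01 to 0.05:
• Type I error rate increases (α is the Type I rate by definition).
• Critical value moves from z_{α/2} = 2.576 to 1.96, so power = Φ(λ - z_{α/2}) goes from Φ(1.76 - 2.576) = 0.207 to Φ(1.76 - 1.96) = 0.421.
• Type II error rate β = 1 - power therefore decreases (0.793 → 0.579).
Appropriate when false negatives are costly — here, acquitting a guilty person.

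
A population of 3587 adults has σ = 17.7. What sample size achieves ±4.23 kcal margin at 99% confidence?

Without FPC: n₀ = (2.576×17.7/4.23)² = 116.187. With FPC: n = n₀N/(n₀+N-1) = 112.6 → n = 113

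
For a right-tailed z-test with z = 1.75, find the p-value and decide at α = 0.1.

p = P(Z > 1.75) = 1 - Φ(1.75) ≈ 0.0401. Since p < 0.1, reject H₀ (significant) at α = 0.1.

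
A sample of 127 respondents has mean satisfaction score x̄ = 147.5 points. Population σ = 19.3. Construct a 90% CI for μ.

CI = x̄ ± z*(σ/√n) = 147.5 ± 1.645(19.3/√127) = 147.5 ± 2.82 = (144.68, 150.32)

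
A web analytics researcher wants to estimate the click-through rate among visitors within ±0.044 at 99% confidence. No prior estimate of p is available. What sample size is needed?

Conservative approach: use p = 0.5 (maximizes p(1-p) = 0.25). n = z²(0.25)/E² = 2.576²×0.25/0.044² = 856.9 → n = 857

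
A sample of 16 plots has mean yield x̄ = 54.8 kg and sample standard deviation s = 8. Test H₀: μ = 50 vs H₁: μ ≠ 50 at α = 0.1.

t = (x̄ - μ₀)/(s/√n) = (54.8 - 50)/(8/√16) = 2.4. df = 15, critical t = ±1.753. Reject H₀.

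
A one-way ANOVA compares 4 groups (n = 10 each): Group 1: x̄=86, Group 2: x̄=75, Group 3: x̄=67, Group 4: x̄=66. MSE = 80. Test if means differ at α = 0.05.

Grand mean = 73.5. SS_between = 2570.0, MS_between = 856.67. F = 10.708, F_crit ≈ 2.866. Reject H₀.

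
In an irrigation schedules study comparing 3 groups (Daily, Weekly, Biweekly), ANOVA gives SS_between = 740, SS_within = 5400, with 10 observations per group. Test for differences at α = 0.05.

df_between = 2, df_within = 27. F = MS_between/MS_within = 370.0/200.0 = 1.85. F_crit ≈ 3.354. Fail to reject H₀.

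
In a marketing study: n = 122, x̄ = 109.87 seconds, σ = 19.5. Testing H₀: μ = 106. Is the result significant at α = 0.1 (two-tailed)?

z = (109.87 - 106)/(19.5/√122) = 2.192. Since |z| > 1.645, significant at α = 0.1.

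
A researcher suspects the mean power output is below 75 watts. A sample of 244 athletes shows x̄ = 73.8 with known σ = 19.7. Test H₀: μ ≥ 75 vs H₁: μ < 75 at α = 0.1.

z = -0.952. Critical value: -1.28. Fail to reject H₀.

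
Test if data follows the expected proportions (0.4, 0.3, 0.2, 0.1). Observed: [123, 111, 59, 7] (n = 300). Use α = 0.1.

Expected: [120.0, 90.0, 60.0, 30.0]. χ² = 22.625. df = 3, critical = 6.251. Reject H₀.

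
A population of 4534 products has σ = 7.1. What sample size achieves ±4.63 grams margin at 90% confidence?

Without FPC: n₀ = (1.645×7.1/4.63)² = 6.363. With FPC: n = n₀N/(n₀+N-1) = 6.4 → n = 7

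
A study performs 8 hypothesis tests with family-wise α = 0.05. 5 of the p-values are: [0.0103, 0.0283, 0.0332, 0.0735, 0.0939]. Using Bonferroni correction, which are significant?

Bonferroni α = 0.05/8 = 0.00625. None of the given p-values are significant.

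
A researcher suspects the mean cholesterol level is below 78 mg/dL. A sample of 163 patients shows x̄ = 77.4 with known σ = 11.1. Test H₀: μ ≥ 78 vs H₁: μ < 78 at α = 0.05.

z = -0.69. Critical value: -1.645. Fail to reject H₀.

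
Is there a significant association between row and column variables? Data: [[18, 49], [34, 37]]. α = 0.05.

χ² = 6.487. df = 1, critical = 3.841. Reject H₀. Variables are dependent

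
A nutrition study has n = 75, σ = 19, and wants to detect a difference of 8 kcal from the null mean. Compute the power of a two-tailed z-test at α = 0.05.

SE = σ/√n = 19/√75 = 2.194. Non-centrality λ = d/SE = 8/2.194 = 3.646. Power ≈ Φ(λ - z_{α/2}) = Φ(3.646 - 1.96) = Φ(1.686) = 0.954.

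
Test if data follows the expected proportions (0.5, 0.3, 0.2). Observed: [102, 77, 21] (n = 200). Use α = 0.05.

Expected: [100.0, 60.0, 40.0]. χ² = 13.882. df = 2, critical = 5.991. Reject H₀.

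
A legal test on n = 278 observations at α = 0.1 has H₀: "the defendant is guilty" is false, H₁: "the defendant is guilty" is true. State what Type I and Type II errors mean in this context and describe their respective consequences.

Type I (false positive): concluding that the defendant is guilty when it is not — convicting an innocent person. Type II (false negative): failing to conclude that the defendant is guilty when it is — acquitting a guilty person. Which is costlier depends on domain priorities and is a judgement call rather than a statistical fact.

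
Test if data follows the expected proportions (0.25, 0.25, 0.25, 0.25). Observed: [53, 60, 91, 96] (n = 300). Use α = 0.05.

Expected: [75.0, 75.0, 75.0, 75.0]. χ² = 18.747. df = 3, critical = 7.815. Reject H₀.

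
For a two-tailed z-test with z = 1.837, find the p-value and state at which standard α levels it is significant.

p = 2·P(Z > |1.837|) = 2·(1 - Φ(1.837)) ≈ 0.0662. Significant at α = 0.1.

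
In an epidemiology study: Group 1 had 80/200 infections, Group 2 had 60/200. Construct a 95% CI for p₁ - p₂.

p̂₁ = 0.4, p̂₂ = 0.3. Difference = 0.1. CI = (0.007, 0.193)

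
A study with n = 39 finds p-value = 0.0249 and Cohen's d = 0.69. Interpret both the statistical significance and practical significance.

Statistically significant (p = 0.0249 < 0.05). Cohen's d = 0.69 indicates a medium effect size. Both statistical and practical significance should be considered.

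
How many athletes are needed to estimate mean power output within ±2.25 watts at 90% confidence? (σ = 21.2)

n = (z*σ/E)² = (1.645×21.2/2.25)² = 240.2 → n = 241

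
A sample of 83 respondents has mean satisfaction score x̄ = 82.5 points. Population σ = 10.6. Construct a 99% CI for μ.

CI = x̄ ± z*(σ/√n) = 82.5 ± 2.576(10.6/√83) = 82.5 ± 3.0 = (79.5, 85.5)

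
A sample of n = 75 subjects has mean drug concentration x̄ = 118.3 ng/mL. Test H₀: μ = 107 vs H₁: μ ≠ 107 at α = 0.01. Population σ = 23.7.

z = (x̄ - μ₀)/(σ/√n) = (118.3 - 107)/(23.7/√75) = 4.129. Critical value: ±2.576. Since |4.129| > 2.576, Reject H₀.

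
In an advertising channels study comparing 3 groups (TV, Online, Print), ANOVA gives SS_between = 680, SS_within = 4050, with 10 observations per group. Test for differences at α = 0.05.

df_between = 2, df_within = 27. F = MS_between/MS_within = 340.0/150.0 = 2.267. F_crit ≈ 3.354. Fail to reject H₀.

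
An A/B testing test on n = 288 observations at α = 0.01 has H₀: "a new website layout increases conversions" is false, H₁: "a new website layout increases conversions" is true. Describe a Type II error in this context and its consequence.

Type II error: failing to reject H₀ when it is false — concluding that a new website layout increases conversions is not supported when in fact it is. Consequence: discarding a layout that would have improved conversions — lost revenue.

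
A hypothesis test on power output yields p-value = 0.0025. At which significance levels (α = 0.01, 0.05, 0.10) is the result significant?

p = 0.0025. Significant at: α = 0.01, 0.05, 0.1.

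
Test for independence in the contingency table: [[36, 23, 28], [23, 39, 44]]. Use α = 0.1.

χ² = 8.763. df = 2, critical = 4.605. Reject H₀. Variables are dependent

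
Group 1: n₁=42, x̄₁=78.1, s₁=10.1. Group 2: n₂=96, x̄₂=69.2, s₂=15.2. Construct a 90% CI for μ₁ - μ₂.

Difference = 8.9. SE = √(10.1²/42 + 15.2²/96) = 2.199. CI = (5.28, 12.52)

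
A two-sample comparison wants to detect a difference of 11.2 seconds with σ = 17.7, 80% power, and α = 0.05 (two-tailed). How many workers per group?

n per group = 2(z_α/2 + z_β)²σ²/d² = 2×(1.96 + 0.84)²×17.7²/11.2² = 39.2 → n = 40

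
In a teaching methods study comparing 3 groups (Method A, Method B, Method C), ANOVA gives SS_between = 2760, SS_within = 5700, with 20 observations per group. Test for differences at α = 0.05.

df_between = 2, df_within = 57. F = MS_between/MS_within = 1380.0/100.0 = 13.8. F_crit ≈ 3.159. Reject H₀. At least one mean differs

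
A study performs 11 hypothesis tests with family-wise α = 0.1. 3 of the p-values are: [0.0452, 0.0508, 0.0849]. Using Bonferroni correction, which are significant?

Bonferroni α = 0.1/11 = 0.00909. None of the given p-values are significant.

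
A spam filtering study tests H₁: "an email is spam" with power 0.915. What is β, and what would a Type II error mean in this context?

β = 1 - power = 1 - 0.915 = 0.085. A Type II error is failing to reject H₀ when H₀ is false (false negative) — here, failing to conclude that an email is spam when in fact it is true. Consequence: a spam email lands in the inbox.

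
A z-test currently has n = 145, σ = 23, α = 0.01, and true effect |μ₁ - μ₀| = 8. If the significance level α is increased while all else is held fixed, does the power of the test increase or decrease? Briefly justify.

Power increases: a larger α lowers the critical value, so more of the H₁ sampling distribution falls in the rejection region.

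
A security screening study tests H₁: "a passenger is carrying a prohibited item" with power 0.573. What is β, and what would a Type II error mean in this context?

β = 1 - power = 1 - 0.573 = 0.427. A Type II error is failing to reject H₀ when H₀ is false (false negative) — here, failing to conclude that a passenger is carrying a prohibited item when in fact it is true. Consequence: letting a prohibited item through — security breach.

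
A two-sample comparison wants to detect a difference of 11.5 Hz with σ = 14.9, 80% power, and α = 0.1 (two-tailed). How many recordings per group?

n per group = 2(z_α/2 + z_β)²σ²/d² = 2×(1.645 + 0.84)²×14.9²/11.5² = 20.7 → n = 21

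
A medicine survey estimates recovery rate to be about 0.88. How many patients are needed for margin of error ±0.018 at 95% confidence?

n = z²p(1-p)/E² = 1.96²×0.88×0.12/0.018² = 1252.1 → n = 1253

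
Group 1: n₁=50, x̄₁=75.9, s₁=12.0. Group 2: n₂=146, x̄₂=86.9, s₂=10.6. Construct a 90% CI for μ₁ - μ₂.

Difference = -11.0. SE = √(12.0²/50 + 10.6²/146) = 1.91. CI = (-14.14, -7.86)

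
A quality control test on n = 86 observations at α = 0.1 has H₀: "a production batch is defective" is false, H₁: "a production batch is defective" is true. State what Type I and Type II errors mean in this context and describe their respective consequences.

Type I (false positive): concluding that a production batch is defective when it is not — scrapping a good batch — wasted material and cost for no reason. Type II (false negative): failing to conclude that a production batch is defective when it is — shipping a defective batch — faulty products reach customers. Which is costlier depends on domain priorities and is a judgement call rather than a statistical fact.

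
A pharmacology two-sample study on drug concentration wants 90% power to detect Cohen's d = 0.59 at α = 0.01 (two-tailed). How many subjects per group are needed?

z_{α/2} = 2.576, z_β = Φ⁻¹(0.9) = 1.282. For medium effect (d = 0.59): n per group = 2(z_{α/2} + z_β)²/d² = 2(2.576 + 1.282)²/0.59² = 85.5 → 86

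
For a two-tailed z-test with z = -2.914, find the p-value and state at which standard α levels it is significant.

p = 2·P(Z > |-2.914|) = 2·(1 - Φ(2.914)) ≈ 0.0036. Significant at α = 0.1; Significant at α = 0.05; Significant at α = 0.01.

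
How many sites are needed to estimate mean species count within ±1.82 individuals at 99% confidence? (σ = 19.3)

n = (z*σ/E)² = (2.576×19.3/1.82)² = 746.2 → n = 747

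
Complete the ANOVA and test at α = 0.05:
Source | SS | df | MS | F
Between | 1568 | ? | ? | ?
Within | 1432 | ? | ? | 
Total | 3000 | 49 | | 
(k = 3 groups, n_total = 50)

df_between = 2, df_within = 47. MS_between = 784.0, MS_within = 30.47. F = 25.732, F_crit ≈ 3.195. Reject H₀.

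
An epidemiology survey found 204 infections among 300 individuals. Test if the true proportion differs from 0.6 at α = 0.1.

p̂ = 0.68, p₀ = 0.6. z = (p̂ - p₀)/√(p₀(1-p₀)/n) = 2.828. Critical: ±1.645. Reject H₀.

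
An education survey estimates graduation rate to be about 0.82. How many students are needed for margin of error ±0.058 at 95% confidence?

n = z²p(1-p)/E² = 1.96²×0.82×0.18/0.058² = 168.6 → n = 169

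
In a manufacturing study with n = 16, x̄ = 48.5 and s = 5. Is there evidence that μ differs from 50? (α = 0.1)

t = (x̄ - μ₀)/(s/√n) = (48.5 - 50)/(5/√16) = -1.2. df = 15, critical t = ±1.753. Fail to reject H₀.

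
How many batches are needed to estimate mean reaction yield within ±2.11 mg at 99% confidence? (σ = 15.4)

n = (z*σ/E)² = (2.576×15.4/2.11)² = 353.5 → n = 354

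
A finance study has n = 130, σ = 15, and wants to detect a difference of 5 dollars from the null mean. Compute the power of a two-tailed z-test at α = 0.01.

SE = σ/√n = 15/√130 = 1.316. Non-centrality λ = d/SE = 5/1.316 = 3.801. Power ≈ Φ(λ - z_{α/2}) = Φ(3.801 - 2.576) = Φ(1.225) = 0.89.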